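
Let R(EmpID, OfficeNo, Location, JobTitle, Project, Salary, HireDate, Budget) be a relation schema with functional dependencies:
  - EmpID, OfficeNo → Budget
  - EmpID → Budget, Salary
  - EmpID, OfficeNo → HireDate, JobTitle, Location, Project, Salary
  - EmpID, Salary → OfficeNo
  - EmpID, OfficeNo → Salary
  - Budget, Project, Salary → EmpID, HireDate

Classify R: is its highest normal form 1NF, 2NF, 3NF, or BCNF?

Candidate keys: {Budget, Project, Salary}, {EmpID}. Prime attributes: {Budget, EmpID, Project, Salary}.
The left-hand side of every FD is a superkey, so BCNF is satisfied.

BCNF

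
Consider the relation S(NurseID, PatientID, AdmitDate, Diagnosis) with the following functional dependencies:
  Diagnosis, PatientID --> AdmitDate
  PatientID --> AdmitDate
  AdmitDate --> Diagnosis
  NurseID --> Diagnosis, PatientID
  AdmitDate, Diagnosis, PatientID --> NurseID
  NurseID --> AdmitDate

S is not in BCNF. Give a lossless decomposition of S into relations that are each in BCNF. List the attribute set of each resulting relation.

{AdmitDate, Diagnosis}; {AdmitDate, NurseID, PatientID}

Candidate keys of the original relation: {NurseID}, {PatientID}.
Within {AdmitDate, Diagnosis, NurseID, PatientID}: {AdmitDate}⁺ ∩ {AdmitDate, Diagnosis, NurseID, PatientID} = {AdmitDate, Diagnosis}, not the whole set, so AdmitDate --> Diagnosis violates BCNF; decompose into {AdmitDate, Diagnosis} and {AdmitDate, NurseID, PatientID}.
{AdmitDate, Diagnosis}: every determinant is a superkey — BCNF.
{AdmitDate, NurseID, PatientID}: every determinant is a superkey — BCNF.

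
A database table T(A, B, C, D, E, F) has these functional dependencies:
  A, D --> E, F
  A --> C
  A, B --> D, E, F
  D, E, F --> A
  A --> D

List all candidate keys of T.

{A, B}, {B, D, E, F}

No FD produces {B}, so it must be in every candidate key.
{A, B} is a candidate key since {A, B}⁺ = {A, B, C, D, E, F} covers every attribute.
{B, D, E, F} is a candidate key since {B, D, E, F}⁺ = {A, B, C, D, E, F} covers every attribute.
These are minimal and exhaustive — every other superkey contains one of them.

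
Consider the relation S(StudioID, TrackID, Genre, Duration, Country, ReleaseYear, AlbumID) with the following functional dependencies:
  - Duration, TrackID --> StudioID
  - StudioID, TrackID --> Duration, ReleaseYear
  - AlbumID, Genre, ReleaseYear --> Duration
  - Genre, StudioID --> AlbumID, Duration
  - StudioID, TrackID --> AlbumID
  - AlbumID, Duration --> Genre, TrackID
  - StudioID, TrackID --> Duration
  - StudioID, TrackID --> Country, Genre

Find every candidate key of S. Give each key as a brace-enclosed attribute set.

{AlbumID, Duration} is a candidate key since {AlbumID, Duration}⁺ = {AlbumID, Country, Duration, Genre, ReleaseYear, StudioID, TrackID} covers every attribute.
{Duration, TrackID} is a candidate key since {Duration, TrackID}⁺ = {AlbumID, Country, Duration, Genre, ReleaseYear, StudioID, TrackID} covers every attribute.
{Genre, StudioID} is a candidate key since {Genre, StudioID}⁺ = {AlbumID, Country, Duration, Genre, ReleaseYear, StudioID, TrackID} covers every attribute.
{StudioID, TrackID} is a candidate key since {StudioID, TrackID}⁺ = {AlbumID, Country, Duration, Genre, ReleaseYear, StudioID, TrackID} covers every attribute.
{AlbumID, Genre, ReleaseYear} is a candidate key since {AlbumID, Genre, ReleaseYear}⁺ = {AlbumID, Country, Duration, Genre, ReleaseYear, StudioID, TrackID} covers every attribute.
No proper subset of any of these is a key, and no other minimal superkey exists.

{AlbumID, Duration}, {AlbumID, Genre, ReleaseYear}, {Duration, TrackID}, {Genre, StudioID}, {StudioID, TrackID}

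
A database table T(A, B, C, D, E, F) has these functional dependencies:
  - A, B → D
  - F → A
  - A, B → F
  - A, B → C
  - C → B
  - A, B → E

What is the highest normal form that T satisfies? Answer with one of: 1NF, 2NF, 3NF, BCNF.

Candidate keys: {A, B}, {A, C}, {B, F}, {C, F}. Prime attributes: {A, B, C, F}.
For F → A we have {F}⁺ = {A, F}; {F} is not a superkey, so BCNF fails.
Its right-hand attributes {A} are all prime, as are those of every other non-superkey FD — the relation is in 3NF.

3NF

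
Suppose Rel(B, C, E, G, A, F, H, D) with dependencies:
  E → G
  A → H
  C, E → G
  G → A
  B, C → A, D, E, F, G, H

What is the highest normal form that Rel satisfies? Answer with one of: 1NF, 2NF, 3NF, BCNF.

Candidate key: {B, C}. Prime attributes: {B, C}.
E → G: {E}⁺ = {A, E, G, H}, which is not all of the attributes, so the left side is not a superkey — BCNF is violated.
E → G has non-prime {G} on the right and a non-superkey on the left, so 3NF fails.
Checking every proper subset of each key, none determines a non-prime attribute — 2NF is satisfied.

2NF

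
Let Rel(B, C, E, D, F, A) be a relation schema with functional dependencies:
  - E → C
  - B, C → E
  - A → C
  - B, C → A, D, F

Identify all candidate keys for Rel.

{B} never appears on the right of any FD, so every key must include it.
Closure of {A, B} is {A, B, C, D, E, F}, the whole schema; {A, B} is a candidate key.
Closure of {B, C} is {A, B, C, D, E, F}, the whole schema; {B, C} is a candidate key.
Closure of {B, E} is {A, B, C, D, E, F}, the whole schema; {B, E} is a candidate key.
These are minimal and exhaustive — every other superkey contains one of them.

{A, B}, {B, C}, {B, E}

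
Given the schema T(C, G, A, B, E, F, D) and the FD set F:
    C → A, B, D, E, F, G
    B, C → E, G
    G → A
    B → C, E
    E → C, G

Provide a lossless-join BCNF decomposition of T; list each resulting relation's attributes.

{A, G}; {B, C, D, E, F, G}

Candidate keys of the original relation: {B}, {C}, {E}.
Within {A, B, C, D, E, F, G}: {G}⁺ ∩ {A, B, C, D, E, F, G} = {A, G}, not the whole set, so G → A violates BCNF; decompose into {A, G} and {B, C, D, E, F, G}.
{A, G} has no BCNF violation.
{B, C, D, E, F, G} has no BCNF violation.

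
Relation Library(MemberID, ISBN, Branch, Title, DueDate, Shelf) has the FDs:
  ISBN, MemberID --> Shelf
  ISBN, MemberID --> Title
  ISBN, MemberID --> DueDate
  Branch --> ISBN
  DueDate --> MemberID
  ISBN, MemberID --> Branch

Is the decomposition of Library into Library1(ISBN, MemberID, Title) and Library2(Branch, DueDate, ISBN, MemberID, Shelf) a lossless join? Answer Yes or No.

Library1 ∩ Library2 = {ISBN, MemberID}; its closure under F is {Branch, DueDate, ISBN, MemberID, Shelf, Title}.
Library1 is contained in that closure, so Library1 ∩ Library2 --> Library1 holds and the join is lossless.

Yes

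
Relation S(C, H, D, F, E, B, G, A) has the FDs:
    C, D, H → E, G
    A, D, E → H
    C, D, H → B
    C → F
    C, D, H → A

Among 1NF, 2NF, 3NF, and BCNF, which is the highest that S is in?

1NF

Candidate keys: {A, C, D, E}, {C, D, H}. Prime attributes: {A, C, D, E, H}.
A, D, E → H breaks BCNF: {A, D, E}⁺ = {A, D, E, H}, so {A, D, E} is not a superkey.
C → F determines the non-prime attribute {F} from a non-superkey — 3NF is violated.
The proper key subset {C} of {C, D, H} determines non-prime {F}, so the relation is not even in 2NF.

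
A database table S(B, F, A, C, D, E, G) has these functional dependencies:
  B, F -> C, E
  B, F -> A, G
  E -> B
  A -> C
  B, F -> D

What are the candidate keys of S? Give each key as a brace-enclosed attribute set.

No FD produces {F}, so it must be in every candidate key.
{B, F}⁺ = {A, B, C, D, E, F, G} — all of the relation — so {B, F} is a candidate key.
{E, F}⁺ = {A, B, C, D, E, F, G} — all of the relation — so {E, F} is a candidate key.
These are minimal and exhaustive — every other superkey contains one of them.

{B, F}, {E, F}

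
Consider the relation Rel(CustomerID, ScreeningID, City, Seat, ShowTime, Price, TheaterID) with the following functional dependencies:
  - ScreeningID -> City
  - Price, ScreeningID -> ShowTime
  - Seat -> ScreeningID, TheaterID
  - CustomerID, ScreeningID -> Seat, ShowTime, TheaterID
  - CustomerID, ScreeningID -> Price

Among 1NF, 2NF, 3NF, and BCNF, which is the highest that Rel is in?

Candidate keys: {CustomerID, ScreeningID}, {CustomerID, Seat}. Prime attributes: {CustomerID, ScreeningID, Seat}.
For ScreeningID -> City we have {ScreeningID}⁺ = {City, ScreeningID}; {ScreeningID} is not a superkey, so BCNF fails.
ScreeningID -> City has non-prime {City} on the right and a non-superkey on the left, so 3NF fails.
The proper key subset {ScreeningID} of {CustomerID, ScreeningID} determines non-prime {City}, so the relation is not even in 2NF.

1NF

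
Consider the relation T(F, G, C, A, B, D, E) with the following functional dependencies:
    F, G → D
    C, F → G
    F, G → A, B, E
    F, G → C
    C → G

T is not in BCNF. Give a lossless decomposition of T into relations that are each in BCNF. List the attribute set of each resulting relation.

{A, B, C, D, E, F}; {C, G}

Candidate keys of the original relation: {C, F}, {F, G}.
Within {A, B, C, D, E, F, G}: {C}⁺ ∩ {A, B, C, D, E, F, G} = {C, G}, not the whole set, so C → G violates BCNF; decompose into {C, G} and {A, B, C, D, E, F}.
{C, G} has no BCNF violation.
{A, B, C, D, E, F} has no BCNF violation.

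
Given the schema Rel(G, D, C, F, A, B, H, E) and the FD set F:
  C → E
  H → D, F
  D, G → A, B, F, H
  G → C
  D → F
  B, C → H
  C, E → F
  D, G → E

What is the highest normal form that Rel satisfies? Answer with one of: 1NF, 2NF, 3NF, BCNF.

1NF

Candidate keys: {B, G}, {D, G}, {G, H}. Prime attributes: {B, D, G, H}.
C → E breaks BCNF: {C}⁺ = {C, E, F}, so {C} is not a superkey.
Because {E} is non-prime and the left side of C → E is not a superkey, the relation is not in 3NF.
Since {G} ⊂ {B, G} and {G}⁺ ⊇ {C, E, F} with {C, E, F} non-prime, there is a partial dependency; 2NF fails.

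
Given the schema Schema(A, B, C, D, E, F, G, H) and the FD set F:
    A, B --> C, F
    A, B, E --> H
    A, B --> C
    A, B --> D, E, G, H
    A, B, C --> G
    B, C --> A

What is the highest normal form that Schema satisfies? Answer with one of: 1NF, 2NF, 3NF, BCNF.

Candidate keys: {A, B}, {B, C}. Prime attributes: {A, B, C}.
Every FD has a superkey on the left, so the relation is in BCNF.

BCNF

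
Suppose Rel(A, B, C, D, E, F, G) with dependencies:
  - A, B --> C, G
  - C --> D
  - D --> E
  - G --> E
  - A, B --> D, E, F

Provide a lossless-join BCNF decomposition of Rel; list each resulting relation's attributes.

Candidate key of the original relation: {A, B}.
{A, B, C, D, E, F, G}: {C} determines {C, D, E} here but is not a superkey — split on C --> D, E, giving {C, D, E} and {A, B, C, F, G}.
{C, D, E}: {D} determines {D, E} here but is not a superkey — split on D --> E, giving {D, E} and {C, D}.
{D, E} has no BCNF violation.
{C, D} has no BCNF violation.
{A, B, C, F, G} has no BCNF violation.

{A, B, C, F, G}; {C, D}; {D, E}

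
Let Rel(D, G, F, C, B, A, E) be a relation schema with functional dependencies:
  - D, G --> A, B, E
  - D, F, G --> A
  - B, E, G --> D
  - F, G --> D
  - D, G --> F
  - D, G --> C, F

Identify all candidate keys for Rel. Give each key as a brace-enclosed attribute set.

{G} never appears on the right of any FD, so every key must include it.
{D, G} is a candidate key since {D, G}⁺ = {A, B, C, D, E, F, G} covers every attribute.
{F, G} is a candidate key since {F, G}⁺ = {A, B, C, D, E, F, G} covers every attribute.
{B, E, G} is a candidate key since {B, E, G}⁺ = {A, B, C, D, E, F, G} covers every attribute.
These are minimal and exhaustive — every other superkey contains one of them.

{B, E, G}, {D, G}, {F, G}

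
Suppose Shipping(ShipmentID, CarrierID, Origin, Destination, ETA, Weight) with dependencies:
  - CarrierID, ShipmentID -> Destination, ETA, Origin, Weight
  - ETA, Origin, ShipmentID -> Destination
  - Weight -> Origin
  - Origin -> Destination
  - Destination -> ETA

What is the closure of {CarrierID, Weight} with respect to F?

Start with {CarrierID, Weight}.
Weight -> Origin applies; add {Origin} → now {CarrierID, Origin, Weight}.
Origin -> Destination applies; add {Destination} → now {CarrierID, Destination, Origin, Weight}.
Destination -> ETA applies; add {ETA} → now {CarrierID, Destination, ETA, Origin, Weight}.
No further FD applies.

{CarrierID, Destination, ETA, Origin, Weight}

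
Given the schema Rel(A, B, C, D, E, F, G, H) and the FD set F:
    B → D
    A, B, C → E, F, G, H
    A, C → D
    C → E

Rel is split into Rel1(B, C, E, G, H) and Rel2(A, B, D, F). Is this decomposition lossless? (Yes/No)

No

Rel1 ∩ Rel2 = {B}; its closure under F is {B, D}.
Neither Rel1 nor Rel2 is contained in that closure, so the decomposition is lossy.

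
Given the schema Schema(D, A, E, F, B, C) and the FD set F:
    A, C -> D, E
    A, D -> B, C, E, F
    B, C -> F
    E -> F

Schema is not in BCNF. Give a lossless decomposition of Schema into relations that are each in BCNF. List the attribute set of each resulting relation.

{A, B, C, D, E}; {B, C, F}

Candidate keys of the original relation: {A, C}, {A, D}.
In {A, B, C, D, E, F}, {B, C} is not a superkey ({B, C}⁺ restricted to this set is {B, C, F}), so split on B, C -> F into {B, C, F} and {A, B, C, D, E}.
{B, C, F} is in BCNF.
{A, B, C, D, E} is in BCNF.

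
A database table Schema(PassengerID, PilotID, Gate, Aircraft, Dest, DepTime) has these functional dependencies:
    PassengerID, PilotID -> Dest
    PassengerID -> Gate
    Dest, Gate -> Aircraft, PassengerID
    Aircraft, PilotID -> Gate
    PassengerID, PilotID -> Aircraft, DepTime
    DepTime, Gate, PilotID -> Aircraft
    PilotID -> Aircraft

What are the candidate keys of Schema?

{PilotID} never appears on the right of any FD, so every key must include it.
{Dest, PilotID} is a candidate key since {Dest, PilotID}⁺ = {Aircraft, DepTime, Dest, Gate, PassengerID, PilotID} covers every attribute.
{PassengerID, PilotID} is a candidate key since {PassengerID, PilotID}⁺ = {Aircraft, DepTime, Dest, Gate, PassengerID, PilotID} covers every attribute.
Any other superkey properly contains one of these, so there are no further candidate keys.

{Dest, PilotID}, {PassengerID, PilotID}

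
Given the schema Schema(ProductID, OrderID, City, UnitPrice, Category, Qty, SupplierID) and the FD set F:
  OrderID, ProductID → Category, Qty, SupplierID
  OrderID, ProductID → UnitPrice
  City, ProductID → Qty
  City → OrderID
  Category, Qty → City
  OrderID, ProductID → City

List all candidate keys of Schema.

{ProductID} never appears on the right of any FD, so every key must include it.
{City, ProductID}⁺ = {Category, City, OrderID, ProductID, Qty, SupplierID, UnitPrice}, which is every attribute, so {City, ProductID} is a candidate key.
{OrderID, ProductID}⁺ = {Category, City, OrderID, ProductID, Qty, SupplierID, UnitPrice}, which is every attribute, so {OrderID, ProductID} is a candidate key.
{Category, ProductID, Qty}⁺ = {Category, City, OrderID, ProductID, Qty, SupplierID, UnitPrice}, which is every attribute, so {Category, ProductID, Qty} is a candidate key.
These are minimal and exhaustive — every other superkey contains one of them.

{Category, ProductID, Qty}, {City, ProductID}, {OrderID, ProductID}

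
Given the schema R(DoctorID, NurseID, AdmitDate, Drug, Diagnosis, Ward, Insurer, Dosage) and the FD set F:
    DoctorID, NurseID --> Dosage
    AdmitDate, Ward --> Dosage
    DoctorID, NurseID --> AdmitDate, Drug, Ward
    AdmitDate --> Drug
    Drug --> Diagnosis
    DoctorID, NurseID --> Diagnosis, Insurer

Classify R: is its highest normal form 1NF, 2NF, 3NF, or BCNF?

Candidate key: {DoctorID, NurseID}. Prime attributes: {DoctorID, NurseID}.
AdmitDate, Ward --> Dosage: {AdmitDate, Ward}⁺ = {AdmitDate, Diagnosis, Dosage, Drug, Ward}, which is not all of the attributes, so the left side is not a superkey — BCNF is violated.
AdmitDate, Ward --> Dosage determines the non-prime attribute {Dosage} from a non-superkey — 3NF is violated.
Checking every proper subset of each key, none determines a non-prime attribute — 2NF is satisfied.

2NF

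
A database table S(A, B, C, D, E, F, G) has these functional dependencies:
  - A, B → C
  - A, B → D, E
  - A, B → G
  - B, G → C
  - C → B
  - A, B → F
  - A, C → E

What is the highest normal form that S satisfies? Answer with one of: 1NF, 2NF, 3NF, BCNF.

Candidate keys: {A, B}, {A, C}. Prime attributes: {A, B, C}.
B, G → C breaks BCNF: {B, G}⁺ = {B, C, G}, so {B, G} is not a superkey.
Since {C} ⊆ prime attributes and every other non-superkey FD also has a prime right side, the schema is in 3NF.

3NF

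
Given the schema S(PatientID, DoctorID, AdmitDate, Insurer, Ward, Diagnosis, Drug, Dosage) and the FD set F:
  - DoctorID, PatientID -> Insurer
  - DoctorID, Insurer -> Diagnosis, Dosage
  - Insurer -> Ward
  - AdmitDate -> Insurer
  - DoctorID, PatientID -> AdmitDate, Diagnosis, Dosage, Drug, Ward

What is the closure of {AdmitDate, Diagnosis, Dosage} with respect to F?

{AdmitDate, Diagnosis, Dosage, Insurer, Ward}

Start with {AdmitDate, Diagnosis, Dosage}.
AdmitDate -> Insurer applies; add {Insurer} → now {AdmitDate, Diagnosis, Dosage, Insurer}.
Insurer -> Ward applies; add {Ward} → now {AdmitDate, Diagnosis, Dosage, Insurer, Ward}.
No further FD applies.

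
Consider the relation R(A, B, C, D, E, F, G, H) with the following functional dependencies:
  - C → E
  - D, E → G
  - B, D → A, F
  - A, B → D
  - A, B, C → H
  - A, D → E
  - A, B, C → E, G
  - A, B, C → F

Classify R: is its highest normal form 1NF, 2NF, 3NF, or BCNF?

Candidate keys: {A, B, C}, {B, C, D}. Prime attributes: {A, B, C, D}.
For C → E we have {C}⁺ = {C, E}; {C} is not a superkey, so BCNF fails.
Because {E} is non-prime and the left side of C → E is not a superkey, the relation is not in 3NF.
{C} is a proper subset of the key {A, B, C}, and {C}⁺ contains the non-prime attribute {E} — a partial dependency, so 2NF is violated.

1NF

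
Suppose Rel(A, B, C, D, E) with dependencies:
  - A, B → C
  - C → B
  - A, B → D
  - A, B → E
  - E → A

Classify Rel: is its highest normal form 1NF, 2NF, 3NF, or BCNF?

Candidate keys: {A, B}, {A, C}, {B, E}, {C, E}. Prime attributes: {A, B, C, E}.
C → B breaks BCNF: {C}⁺ = {B, C}, so {C} is not a superkey.
But every attribute on its right side ({B}) is prime, and the same holds for every other non-superkey FD, so 3NF still holds.

3NF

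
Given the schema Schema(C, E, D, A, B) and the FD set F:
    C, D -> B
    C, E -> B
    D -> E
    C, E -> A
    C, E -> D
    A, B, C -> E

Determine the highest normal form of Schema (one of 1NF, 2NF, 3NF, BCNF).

3NF

Candidate keys: {A, B, C}, {C, D}, {C, E}. Prime attributes: {A, B, C, D, E}.
D -> E: {D}⁺ = {D, E}, which is not all of the attributes, so the left side is not a superkey — BCNF is violated.
Its right-hand attributes {E} are all prime, as are those of every other non-superkey FD — the relation is in 3NF.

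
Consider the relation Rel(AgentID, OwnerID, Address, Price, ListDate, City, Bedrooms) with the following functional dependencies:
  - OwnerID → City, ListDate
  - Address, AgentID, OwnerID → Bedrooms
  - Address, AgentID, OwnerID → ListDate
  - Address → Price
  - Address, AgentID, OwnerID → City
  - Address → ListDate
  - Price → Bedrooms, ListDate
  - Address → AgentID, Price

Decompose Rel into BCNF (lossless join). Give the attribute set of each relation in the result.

Candidate key of the original relation: {Address, OwnerID}.
In {Address, AgentID, Bedrooms, City, ListDate, OwnerID, Price}, {OwnerID} is not a superkey ({OwnerID}⁺ restricted to this set is {City, ListDate, OwnerID}), so split on OwnerID → City, ListDate into {City, ListDate, OwnerID} and {Address, AgentID, Bedrooms, OwnerID, Price}.
{City, ListDate, OwnerID}: every determinant is a superkey — BCNF.
In {Address, AgentID, Bedrooms, OwnerID, Price}, {Address} is not a superkey ({Address}⁺ restricted to this set is {Address, AgentID, Bedrooms, Price}), so split on Address → AgentID, Bedrooms, Price into {Address, AgentID, Bedrooms, Price} and {Address, OwnerID}.
In {Address, AgentID, Bedrooms, Price}, {Price} is not a superkey ({Price}⁺ restricted to this set is {Bedrooms, Price}), so split on Price → Bedrooms into {Bedrooms, Price} and {Address, AgentID, Price}.
{Bedrooms, Price}: every determinant is a superkey — BCNF.
{Address, AgentID, Price}: every determinant is a superkey — BCNF.
{Address, OwnerID}: every determinant is a superkey — BCNF.

{Address, AgentID, Price}; {Address, OwnerID}; {Bedrooms, Price}; {City, ListDate, OwnerID}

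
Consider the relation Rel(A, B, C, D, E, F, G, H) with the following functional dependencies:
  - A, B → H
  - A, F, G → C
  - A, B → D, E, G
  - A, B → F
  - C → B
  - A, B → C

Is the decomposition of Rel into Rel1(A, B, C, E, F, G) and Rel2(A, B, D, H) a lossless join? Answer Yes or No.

Yes

Common attributes: {A, B}; their closure is {A, B, C, D, E, F, G, H}.
Rel1 is contained in that closure, so Rel1 ∩ Rel2 → Rel1 holds and the join is lossless.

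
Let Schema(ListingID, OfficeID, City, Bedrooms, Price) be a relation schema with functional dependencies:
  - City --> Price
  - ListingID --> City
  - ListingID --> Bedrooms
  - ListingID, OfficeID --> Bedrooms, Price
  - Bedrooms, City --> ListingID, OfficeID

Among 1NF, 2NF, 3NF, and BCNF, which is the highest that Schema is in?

1NF

Candidate keys: {Bedrooms, City}, {ListingID}. Prime attributes: {Bedrooms, City, ListingID}.
For City --> Price we have {City}⁺ = {City, Price}; {City} is not a superkey, so BCNF fails.
Because {Price} is non-prime and the left side of City --> Price is not a superkey, the relation is not in 3NF.
{City} is a proper subset of the key {Bedrooms, City}, and {City}⁺ contains the non-prime attribute {Price} — a partial dependency, so 2NF is violated.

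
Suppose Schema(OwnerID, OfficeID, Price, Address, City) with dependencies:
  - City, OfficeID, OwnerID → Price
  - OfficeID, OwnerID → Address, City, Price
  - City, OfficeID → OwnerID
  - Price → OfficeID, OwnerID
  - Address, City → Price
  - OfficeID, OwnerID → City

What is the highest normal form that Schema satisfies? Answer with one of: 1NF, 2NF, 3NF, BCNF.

Candidate keys: {Address, City}, {City, OfficeID}, {OfficeID, OwnerID}, {Price}. Prime attributes: {Address, City, OfficeID, OwnerID, Price}.
Every FD has a superkey on the left, so the relation is in BCNF.

BCNF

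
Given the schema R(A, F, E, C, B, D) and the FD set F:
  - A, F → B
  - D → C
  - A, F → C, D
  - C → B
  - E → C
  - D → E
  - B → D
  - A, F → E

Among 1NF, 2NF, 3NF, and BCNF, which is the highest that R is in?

Candidate key: {A, F}. Prime attributes: {A, F}.
D → C breaks BCNF: {D}⁺ = {B, C, D, E}, so {D} is not a superkey.
Because {C} is non-prime and the left side of D → C is not a superkey, the relation is not in 3NF.
No non-prime attribute depends on a proper subset of any candidate key, so 2NF holds.

2NF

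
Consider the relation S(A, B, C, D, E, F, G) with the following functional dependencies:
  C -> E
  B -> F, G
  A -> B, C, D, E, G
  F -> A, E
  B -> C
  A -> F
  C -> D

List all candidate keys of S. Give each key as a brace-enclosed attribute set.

{A} is a candidate key since {A}⁺ = {A, B, C, D, E, F, G} covers every attribute.
{B} is a candidate key since {B}⁺ = {A, B, C, D, E, F, G} covers every attribute.
{F} is a candidate key since {F}⁺ = {A, B, C, D, E, F, G} covers every attribute.
Any other superkey properly contains one of these, so there are no further candidate keys.

{A}, {B}, {F}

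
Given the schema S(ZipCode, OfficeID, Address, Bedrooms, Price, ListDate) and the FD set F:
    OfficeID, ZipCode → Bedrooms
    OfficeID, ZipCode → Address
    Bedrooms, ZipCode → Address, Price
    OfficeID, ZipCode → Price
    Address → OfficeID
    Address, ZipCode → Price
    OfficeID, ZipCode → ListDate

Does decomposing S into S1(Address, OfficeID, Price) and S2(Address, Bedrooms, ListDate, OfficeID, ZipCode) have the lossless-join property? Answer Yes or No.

No

The shared attributes are {Address, OfficeID} and {Address, OfficeID}⁺ = {Address, OfficeID}.
The closure covers neither S1 nor S2 entirely; the join is not lossless.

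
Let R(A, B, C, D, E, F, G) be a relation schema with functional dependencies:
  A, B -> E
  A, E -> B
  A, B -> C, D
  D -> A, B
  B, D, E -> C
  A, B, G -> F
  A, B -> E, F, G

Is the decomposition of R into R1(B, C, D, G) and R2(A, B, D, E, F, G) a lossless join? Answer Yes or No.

The shared attributes are {B, D, G} and {B, D, G}⁺ = {A, B, C, D, E, F, G}.
This includes all of R1, so the common attributes are a superkey of R1 — the join is lossless.

Yes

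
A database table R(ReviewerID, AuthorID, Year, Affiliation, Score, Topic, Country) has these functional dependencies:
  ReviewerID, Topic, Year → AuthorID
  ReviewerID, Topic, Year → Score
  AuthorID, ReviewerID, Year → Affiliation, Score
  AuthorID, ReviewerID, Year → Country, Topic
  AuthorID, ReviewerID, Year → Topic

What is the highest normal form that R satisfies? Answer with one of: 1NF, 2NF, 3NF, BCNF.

Candidate keys: {AuthorID, ReviewerID, Year}, {ReviewerID, Topic, Year}. Prime attributes: {AuthorID, ReviewerID, Topic, Year}.
Every FD has a superkey on the left, so the relation is in BCNF.

BCNF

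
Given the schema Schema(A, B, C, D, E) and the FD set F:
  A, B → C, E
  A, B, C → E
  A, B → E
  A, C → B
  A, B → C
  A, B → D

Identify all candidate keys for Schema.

{A, B}, {A, C}

{A} never appears on the right of any FD, so every key must include it.
Closure of {A, B} is {A, B, C, D, E}, the whole schema; {A, B} is a candidate key.
Closure of {A, C} is {A, B, C, D, E}, the whole schema; {A, C} is a candidate key.
These are minimal and exhaustive — every other superkey contains one of them.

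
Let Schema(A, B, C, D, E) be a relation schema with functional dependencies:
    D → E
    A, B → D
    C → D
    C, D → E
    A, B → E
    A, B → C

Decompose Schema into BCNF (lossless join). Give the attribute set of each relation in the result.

Candidate key of the original relation: {A, B}.
In {A, B, C, D, E}, {D} is not a superkey ({D}⁺ restricted to this set is {D, E}), so split on D → E into {D, E} and {A, B, C, D}.
{D, E}: every determinant is a superkey — BCNF.
In {A, B, C, D}, {C} is not a superkey ({C}⁺ restricted to this set is {C, D}), so split on C → D into {C, D} and {A, B, C}.
{C, D}: every determinant is a superkey — BCNF.
{A, B, C}: every determinant is a superkey — BCNF.

{A, B, C}; {C, D}; {D, E}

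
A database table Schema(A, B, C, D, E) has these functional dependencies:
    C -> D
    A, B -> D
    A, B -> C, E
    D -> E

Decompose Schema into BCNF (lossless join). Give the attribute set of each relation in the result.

Candidate key of the original relation: {A, B}.
In {A, B, C, D, E}, {C} is not a superkey ({C}⁺ restricted to this set is {C, D, E}), so split on C -> D, E into {C, D, E} and {A, B, C}.
In {C, D, E}, {D} is not a superkey ({D}⁺ restricted to this set is {D, E}), so split on D -> E into {D, E} and {C, D}.
{D, E} is in BCNF.
{C, D} is in BCNF.
{A, B, C} is in BCNF.

{A, B, C}; {C, D}; {D, E}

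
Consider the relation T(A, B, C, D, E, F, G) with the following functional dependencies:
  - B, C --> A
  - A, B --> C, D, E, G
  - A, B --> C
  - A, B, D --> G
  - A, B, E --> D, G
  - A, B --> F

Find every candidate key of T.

{A, B}, {B, C}

Attributes never on any right-hand side: {B} — every candidate key must contain it.
{A, B}⁺ = {A, B, C, D, E, F, G}, which is every attribute, so {A, B} is a candidate key.
{B, C}⁺ = {A, B, C, D, E, F, G}, which is every attribute, so {B, C} is a candidate key.
These are minimal and exhaustive — every other superkey contains one of them.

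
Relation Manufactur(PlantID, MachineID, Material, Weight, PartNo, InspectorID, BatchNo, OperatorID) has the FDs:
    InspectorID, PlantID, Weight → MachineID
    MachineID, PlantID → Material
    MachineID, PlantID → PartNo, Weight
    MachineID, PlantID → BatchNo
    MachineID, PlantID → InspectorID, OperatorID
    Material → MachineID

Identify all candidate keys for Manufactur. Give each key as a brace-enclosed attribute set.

{InspectorID, PlantID, Weight}, {MachineID, PlantID}, {Material, PlantID}

{PlantID} never appears on the right of any FD, so every key must include it.
Closure of {MachineID, PlantID} is {BatchNo, InspectorID, MachineID, Material, OperatorID, PartNo, PlantID, Weight}, the whole schema; {MachineID, PlantID} is a candidate key.
Closure of {Material, PlantID} is {BatchNo, InspectorID, MachineID, Material, OperatorID, PartNo, PlantID, Weight}, the whole schema; {Material, PlantID} is a candidate key.
Closure of {InspectorID, PlantID, Weight} is {BatchNo, InspectorID, MachineID, Material, OperatorID, PartNo, PlantID, Weight}, the whole schema; {InspectorID, PlantID, Weight} is a candidate key.
Any other superkey properly contains one of these, so there are no further candidate keys.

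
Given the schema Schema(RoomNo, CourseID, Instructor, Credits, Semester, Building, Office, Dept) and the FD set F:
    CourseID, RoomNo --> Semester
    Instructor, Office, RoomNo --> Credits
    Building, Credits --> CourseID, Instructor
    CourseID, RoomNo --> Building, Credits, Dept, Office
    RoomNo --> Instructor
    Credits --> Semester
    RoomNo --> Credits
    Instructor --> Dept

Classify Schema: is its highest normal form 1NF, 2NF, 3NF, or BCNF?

Candidate keys: {Building, RoomNo}, {CourseID, RoomNo}. Prime attributes: {Building, CourseID, RoomNo}.
Instructor, Office, RoomNo --> Credits breaks BCNF: {Instructor, Office, RoomNo}⁺ = {Credits, Dept, Instructor, Office, RoomNo, Semester}, so {Instructor, Office, RoomNo} is not a superkey.
Instructor, Office, RoomNo --> Credits determines the non-prime attribute {Credits} from a non-superkey — 3NF is violated.
{RoomNo} is a proper subset of the key {Building, RoomNo}, and {RoomNo}⁺ contains the non-prime attributes {Credits, Dept, Instructor, Semester} — a partial dependency, so 2NF is violated.

1NF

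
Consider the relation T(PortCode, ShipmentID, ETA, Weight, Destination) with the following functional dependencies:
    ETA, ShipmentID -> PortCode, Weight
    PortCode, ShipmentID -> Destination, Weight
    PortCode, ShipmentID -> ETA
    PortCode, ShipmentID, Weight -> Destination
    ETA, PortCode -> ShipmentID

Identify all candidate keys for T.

{ETA, PortCode}⁺ = {Destination, ETA, PortCode, ShipmentID, Weight} — all of the relation — so {ETA, PortCode} is a candidate key.
{ETA, ShipmentID}⁺ = {Destination, ETA, PortCode, ShipmentID, Weight} — all of the relation — so {ETA, ShipmentID} is a candidate key.
{PortCode, ShipmentID}⁺ = {Destination, ETA, PortCode, ShipmentID, Weight} — all of the relation — so {PortCode, ShipmentID} is a candidate key.
Any other superkey properly contains one of these, so there are no further candidate keys.

{ETA, PortCode}, {ETA, ShipmentID}, {PortCode, ShipmentID}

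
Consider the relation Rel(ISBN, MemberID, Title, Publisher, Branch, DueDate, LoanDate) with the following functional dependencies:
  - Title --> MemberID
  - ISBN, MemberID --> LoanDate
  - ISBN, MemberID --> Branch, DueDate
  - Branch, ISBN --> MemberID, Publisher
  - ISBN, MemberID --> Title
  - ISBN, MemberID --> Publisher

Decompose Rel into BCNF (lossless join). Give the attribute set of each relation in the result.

{Branch, DueDate, ISBN, LoanDate, Publisher, Title}; {MemberID, Title}

Candidate keys of the original relation: {Branch, ISBN}, {ISBN, MemberID}, {ISBN, Title}.
Within {Branch, DueDate, ISBN, LoanDate, MemberID, Publisher, Title}: {Title}⁺ ∩ {Branch, DueDate, ISBN, LoanDate, MemberID, Publisher, Title} = {MemberID, Title}, not the whole set, so Title --> MemberID violates BCNF; decompose into {MemberID, Title} and {Branch, DueDate, ISBN, LoanDate, Publisher, Title}.
{MemberID, Title} has no BCNF violation.
{Branch, DueDate, ISBN, LoanDate, Publisher, Title} has no BCNF violation.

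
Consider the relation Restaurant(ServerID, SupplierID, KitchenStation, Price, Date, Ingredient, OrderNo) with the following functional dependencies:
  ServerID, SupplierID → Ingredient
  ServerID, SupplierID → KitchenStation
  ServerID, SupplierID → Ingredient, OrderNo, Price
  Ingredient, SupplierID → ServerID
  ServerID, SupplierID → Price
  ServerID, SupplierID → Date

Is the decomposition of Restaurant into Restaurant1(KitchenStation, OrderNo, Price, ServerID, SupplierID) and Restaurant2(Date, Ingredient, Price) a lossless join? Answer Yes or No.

No

Common attributes: {Price}; their closure is {Price}.
Neither Restaurant1 nor Restaurant2 is contained in that closure, so the decomposition is lossy.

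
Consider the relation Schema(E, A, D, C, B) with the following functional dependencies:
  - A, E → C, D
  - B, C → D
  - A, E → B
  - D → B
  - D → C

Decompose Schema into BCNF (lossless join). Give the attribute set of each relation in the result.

{A, B, C, E}; {B, C, D}

Candidate key of the original relation: {A, E}.
Within {A, B, C, D, E}: {B, C}⁺ ∩ {A, B, C, D, E} = {B, C, D}, not the whole set, so B, C → D violates BCNF; decompose into {B, C, D} and {A, B, C, E}.
{B, C, D} has no BCNF violation.
{A, B, C, E} has no BCNF violation.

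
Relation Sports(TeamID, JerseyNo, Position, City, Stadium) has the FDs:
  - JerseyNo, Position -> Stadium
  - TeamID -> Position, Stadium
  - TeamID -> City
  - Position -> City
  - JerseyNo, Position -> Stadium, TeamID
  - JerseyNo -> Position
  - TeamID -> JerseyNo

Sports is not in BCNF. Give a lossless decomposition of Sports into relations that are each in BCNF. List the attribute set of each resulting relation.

{City, Position}; {JerseyNo, Position, Stadium, TeamID}

Candidate keys of the original relation: {JerseyNo}, {TeamID}.
{City, JerseyNo, Position, Stadium, TeamID}: {Position} determines {City, Position} here but is not a superkey — split on Position -> City, giving {City, Position} and {JerseyNo, Position, Stadium, TeamID}.
{City, Position} has no BCNF violation.
{JerseyNo, Position, Stadium, TeamID} has no BCNF violation.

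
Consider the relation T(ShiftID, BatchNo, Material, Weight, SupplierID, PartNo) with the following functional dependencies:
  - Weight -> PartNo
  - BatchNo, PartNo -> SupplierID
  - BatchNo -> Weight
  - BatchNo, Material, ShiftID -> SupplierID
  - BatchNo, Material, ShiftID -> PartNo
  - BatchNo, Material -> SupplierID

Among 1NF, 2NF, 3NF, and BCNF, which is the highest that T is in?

Candidate key: {BatchNo, Material, ShiftID}. Prime attributes: {BatchNo, Material, ShiftID}.
Weight -> PartNo breaks BCNF: {Weight}⁺ = {PartNo, Weight}, so {Weight} is not a superkey.
Weight -> PartNo determines the non-prime attribute {PartNo} from a non-superkey — 3NF is violated.
Since {BatchNo} ⊂ {BatchNo, Material, ShiftID} and {BatchNo}⁺ ⊇ {PartNo, SupplierID, Weight} with {PartNo, SupplierID, Weight} non-prime, there is a partial dependency; 2NF fails.

1NF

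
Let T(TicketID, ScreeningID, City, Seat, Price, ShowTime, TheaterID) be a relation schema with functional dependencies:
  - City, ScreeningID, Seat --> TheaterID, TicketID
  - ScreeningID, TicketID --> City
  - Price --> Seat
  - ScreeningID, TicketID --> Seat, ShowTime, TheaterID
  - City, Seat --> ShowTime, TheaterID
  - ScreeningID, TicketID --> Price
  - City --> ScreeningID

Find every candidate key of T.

{City, Price}⁺ = {City, Price, ScreeningID, Seat, ShowTime, TheaterID, TicketID} — all of the relation — so {City, Price} is a candidate key.
{City, Seat}⁺ = {City, Price, ScreeningID, Seat, ShowTime, TheaterID, TicketID} — all of the relation — so {City, Seat} is a candidate key.
{City, TicketID}⁺ = {City, Price, ScreeningID, Seat, ShowTime, TheaterID, TicketID} — all of the relation — so {City, TicketID} is a candidate key.
{ScreeningID, TicketID}⁺ = {City, Price, ScreeningID, Seat, ShowTime, TheaterID, TicketID} — all of the relation — so {ScreeningID, TicketID} is a candidate key.
These are minimal and exhaustive — every other superkey contains one of them.

{City, Price}, {City, Seat}, {City, TicketID}, {ScreeningID, TicketID}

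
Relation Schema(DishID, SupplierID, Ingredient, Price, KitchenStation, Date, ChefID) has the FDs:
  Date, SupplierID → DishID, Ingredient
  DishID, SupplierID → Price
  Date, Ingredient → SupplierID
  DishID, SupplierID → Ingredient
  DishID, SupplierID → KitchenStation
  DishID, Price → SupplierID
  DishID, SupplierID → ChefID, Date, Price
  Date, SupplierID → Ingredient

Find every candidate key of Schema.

{Date, Ingredient}, {Date, SupplierID}, {DishID, Price}, {DishID, SupplierID}

Closure of {Date, Ingredient} is {ChefID, Date, DishID, Ingredient, KitchenStation, Price, SupplierID}, the whole schema; {Date, Ingredient} is a candidate key.
Closure of {Date, SupplierID} is {ChefID, Date, DishID, Ingredient, KitchenStation, Price, SupplierID}, the whole schema; {Date, SupplierID} is a candidate key.
Closure of {DishID, Price} is {ChefID, Date, DishID, Ingredient, KitchenStation, Price, SupplierID}, the whole schema; {DishID, Price} is a candidate key.
Closure of {DishID, SupplierID} is {ChefID, Date, DishID, Ingredient, KitchenStation, Price, SupplierID}, the whole schema; {DishID, SupplierID} is a candidate key.
These are minimal and exhaustive — every other superkey contains one of them.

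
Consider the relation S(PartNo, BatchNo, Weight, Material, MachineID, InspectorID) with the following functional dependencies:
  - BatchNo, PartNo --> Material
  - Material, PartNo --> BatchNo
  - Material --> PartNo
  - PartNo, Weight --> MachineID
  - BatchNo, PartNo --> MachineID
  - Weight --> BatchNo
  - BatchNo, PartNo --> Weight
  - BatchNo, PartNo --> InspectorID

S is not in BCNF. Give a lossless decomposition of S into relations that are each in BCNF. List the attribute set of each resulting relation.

{BatchNo, Weight}; {InspectorID, MachineID, Material, PartNo, Weight}

Candidate keys of the original relation: {BatchNo, PartNo}, {Material}, {PartNo, Weight}.
In {BatchNo, InspectorID, MachineID, Material, PartNo, Weight}, {Weight} is not a superkey ({Weight}⁺ restricted to this set is {BatchNo, Weight}), so split on Weight --> BatchNo into {BatchNo, Weight} and {InspectorID, MachineID, Material, PartNo, Weight}.
{BatchNo, Weight} is in BCNF.
{InspectorID, MachineID, Material, PartNo, Weight} is in BCNF.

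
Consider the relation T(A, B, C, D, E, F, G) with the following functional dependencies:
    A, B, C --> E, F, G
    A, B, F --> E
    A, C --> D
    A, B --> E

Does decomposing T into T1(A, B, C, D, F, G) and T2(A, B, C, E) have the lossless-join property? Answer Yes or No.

T1 ∩ T2 = {A, B, C}; its closure under F is {A, B, C, D, E, F, G}.
This includes all of T1, so the common attributes are a superkey of T1 — the join is lossless.

Yes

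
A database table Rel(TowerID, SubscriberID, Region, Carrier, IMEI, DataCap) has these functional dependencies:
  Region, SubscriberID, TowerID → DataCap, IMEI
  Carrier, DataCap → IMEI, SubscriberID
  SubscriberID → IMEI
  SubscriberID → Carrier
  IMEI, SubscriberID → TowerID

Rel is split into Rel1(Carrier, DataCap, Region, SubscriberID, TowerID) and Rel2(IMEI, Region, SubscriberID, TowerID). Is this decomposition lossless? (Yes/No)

Yes

Common attributes: {Region, SubscriberID, TowerID}; their closure is {Carrier, DataCap, IMEI, Region, SubscriberID, TowerID}.
This includes all of Rel1, so the common attributes are a superkey of Rel1 — the join is lossless.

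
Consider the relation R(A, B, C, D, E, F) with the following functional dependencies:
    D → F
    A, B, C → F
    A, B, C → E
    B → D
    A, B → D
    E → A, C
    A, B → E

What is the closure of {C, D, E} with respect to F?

Start with {C, D, E}.
D → F applies; add {F} → now {C, D, E, F}.
E → A, C applies; add {A} → now {A, C, D, E, F}.
No further FD applies.

{A, C, D, E, F}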